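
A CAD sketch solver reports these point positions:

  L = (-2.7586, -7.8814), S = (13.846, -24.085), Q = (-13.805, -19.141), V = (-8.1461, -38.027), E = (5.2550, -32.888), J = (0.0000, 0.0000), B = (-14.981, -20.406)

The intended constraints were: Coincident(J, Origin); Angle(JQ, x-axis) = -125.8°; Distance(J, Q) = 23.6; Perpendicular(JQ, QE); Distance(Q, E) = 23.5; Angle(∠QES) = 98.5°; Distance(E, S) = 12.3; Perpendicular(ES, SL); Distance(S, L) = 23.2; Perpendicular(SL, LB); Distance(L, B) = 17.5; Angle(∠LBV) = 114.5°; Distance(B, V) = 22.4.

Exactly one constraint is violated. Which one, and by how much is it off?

Distance(B, V) = 22.4 — off by 3.50.

J = (0.00, 0.00) ✓; JQ at -125.8° ✓; |JQ| = 23.60 ✓; ∠(JQ, QE) = 90.00° ✓; |QE| = 23.50 ✓; ∠QES = 98.50° ✓; |ES| = 12.30 ✓; ∠(ES, SL) = 90.00° ✓; |SL| = 23.20 ✓; ∠(SL, LB) = 90.00° ✓; |LB| = 17.50 ✓; ∠LBV = 114.5° ✓; |BV| = 18.90 ✗.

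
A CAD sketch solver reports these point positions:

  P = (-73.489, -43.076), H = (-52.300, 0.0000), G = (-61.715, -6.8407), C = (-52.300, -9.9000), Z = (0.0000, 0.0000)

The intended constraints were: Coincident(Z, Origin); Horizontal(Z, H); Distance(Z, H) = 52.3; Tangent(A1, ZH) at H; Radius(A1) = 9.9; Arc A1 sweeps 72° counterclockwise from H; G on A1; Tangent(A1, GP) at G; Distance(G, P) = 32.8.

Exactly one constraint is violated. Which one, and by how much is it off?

Distance(G, P) = 32.8 — off by 5.30.

Z = (0.00, 0.00) ✓; Z.y = 0.00, H.y = 0.00 ✓; |ZH| = 52.30 ✓; ∠(CH, HZ) = 90.00° ✓; |CH| = 9.900 ✓; bearing(C→G) − bearing(C→H) = 72.00° ✓; |CG| = 9.900 ✓; ∠(CG, GP) = 90.00° ✓; |GP| = 38.10 ✗.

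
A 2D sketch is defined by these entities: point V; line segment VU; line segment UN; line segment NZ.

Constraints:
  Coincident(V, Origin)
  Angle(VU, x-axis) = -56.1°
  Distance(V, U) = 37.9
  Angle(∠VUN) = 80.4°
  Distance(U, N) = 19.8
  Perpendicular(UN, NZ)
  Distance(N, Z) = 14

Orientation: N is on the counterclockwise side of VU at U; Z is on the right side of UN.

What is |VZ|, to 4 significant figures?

53.11

V is at the origin; VU runs at -56.1° with length 37.9, so U = 37.9·(cos -56.1°, sin -56.1°) = (21.14, -31.46). ∠VUN = 80.4°, so UN runs at -56.1° + (180° − 80.4°) = 43.50° from the x-axis; with |UN| = 19.8, N = U + 19.8·(cos 43.50°, sin 43.50°) = (35.50, -17.83). The perpendicularity gives NZ at right angles to UN; with |NZ| = 14.0 on the right of UN, Z = N + 14.0·(0.6884, -0.7254) = (45.14, -27.98). Then |VZ| = |Z − V| = 53.11.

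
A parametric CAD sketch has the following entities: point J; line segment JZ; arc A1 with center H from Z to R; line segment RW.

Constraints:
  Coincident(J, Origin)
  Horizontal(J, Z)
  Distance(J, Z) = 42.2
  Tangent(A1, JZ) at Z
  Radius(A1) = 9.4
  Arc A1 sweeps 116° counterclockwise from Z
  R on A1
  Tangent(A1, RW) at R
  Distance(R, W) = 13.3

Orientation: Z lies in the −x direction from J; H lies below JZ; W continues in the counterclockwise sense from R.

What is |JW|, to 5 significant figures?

51.552

On A1, Z sits at bearing 90° from H; a 116° counterclockwise sweep puts R at bearing 206°, so R = H + 9.4·(cos 206°, sin 206°) = (-50.649, -13.521). The tangent condition forces HR to be normal to RW, so RW runs along (−sin 206°, cos 206°); with |RW| = 13.3, W = (-44.818, -25.475). Then |JW| = |W − J| = 51.552.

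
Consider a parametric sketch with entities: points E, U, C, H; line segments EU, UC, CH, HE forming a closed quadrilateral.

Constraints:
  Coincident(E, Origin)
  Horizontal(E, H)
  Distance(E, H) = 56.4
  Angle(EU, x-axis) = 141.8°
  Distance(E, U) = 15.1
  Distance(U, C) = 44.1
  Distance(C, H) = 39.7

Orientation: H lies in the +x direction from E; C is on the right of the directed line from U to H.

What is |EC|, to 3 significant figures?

29.0

Checks: E = (0.00, 0.00) ✓; |UC| = 44.10 ✓; |CH| = 39.70 ✓.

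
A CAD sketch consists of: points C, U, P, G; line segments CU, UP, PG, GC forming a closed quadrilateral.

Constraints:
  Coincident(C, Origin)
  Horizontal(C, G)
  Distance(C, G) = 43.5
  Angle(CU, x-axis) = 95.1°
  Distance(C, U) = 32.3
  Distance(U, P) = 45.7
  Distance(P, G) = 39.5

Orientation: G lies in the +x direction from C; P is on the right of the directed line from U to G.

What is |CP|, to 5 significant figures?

14.028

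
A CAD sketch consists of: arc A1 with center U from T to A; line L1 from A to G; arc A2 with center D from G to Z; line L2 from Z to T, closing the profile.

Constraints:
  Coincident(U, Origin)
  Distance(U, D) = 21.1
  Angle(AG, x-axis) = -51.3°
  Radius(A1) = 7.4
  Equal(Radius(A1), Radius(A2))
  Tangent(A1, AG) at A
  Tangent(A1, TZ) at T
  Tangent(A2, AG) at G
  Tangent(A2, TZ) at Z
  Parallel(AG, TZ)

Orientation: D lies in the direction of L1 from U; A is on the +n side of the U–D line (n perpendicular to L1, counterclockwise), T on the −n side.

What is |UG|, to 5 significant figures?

22.360

Tangency of A1 to both parallel lines with radius 7.4 puts A and T at U ± 7.4·n: A = (5.7752, 4.6268), T = (-5.7752, -4.6268). Equal radii place G and Z the same way about D: G = D + 7.4·n = (18.968, -11.840), Z = D − 7.4·n = (7.4174, -21.094). Then |UG| = |G − U| = 22.360.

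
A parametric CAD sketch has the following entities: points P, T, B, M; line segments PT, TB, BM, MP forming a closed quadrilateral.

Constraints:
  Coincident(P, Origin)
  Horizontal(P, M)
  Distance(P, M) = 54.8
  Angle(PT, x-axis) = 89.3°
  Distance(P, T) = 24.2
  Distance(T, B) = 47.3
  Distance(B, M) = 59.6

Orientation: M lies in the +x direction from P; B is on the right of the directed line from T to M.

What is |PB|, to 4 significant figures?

23.10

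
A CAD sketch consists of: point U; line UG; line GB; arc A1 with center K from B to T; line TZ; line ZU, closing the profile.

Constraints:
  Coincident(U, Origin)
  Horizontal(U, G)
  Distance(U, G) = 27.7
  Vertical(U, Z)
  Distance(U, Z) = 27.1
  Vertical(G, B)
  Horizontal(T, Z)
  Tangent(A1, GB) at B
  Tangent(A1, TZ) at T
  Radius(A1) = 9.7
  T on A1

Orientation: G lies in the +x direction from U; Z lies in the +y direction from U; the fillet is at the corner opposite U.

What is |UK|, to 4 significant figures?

25.04

U is at the origin; UG is horizontal with |UG| = 27.7 and G on the +x side, so G = (27.70, 0.000). UZ is vertical with |UZ| = 27.1 and Z on the +y side, so Z = (0.000, 27.10). The virtual corner opposite U is at (27.70, 27.10). Since A1 is tangent to GB there, KB ⟂ GB and A1 meets TZ tangentially, so KT is at right angles to TZ, with radius 9.7, so the center K sits 9.7 in from both sides at K = (18.00, 17.40). Then |UK| = |K − U| = 25.04.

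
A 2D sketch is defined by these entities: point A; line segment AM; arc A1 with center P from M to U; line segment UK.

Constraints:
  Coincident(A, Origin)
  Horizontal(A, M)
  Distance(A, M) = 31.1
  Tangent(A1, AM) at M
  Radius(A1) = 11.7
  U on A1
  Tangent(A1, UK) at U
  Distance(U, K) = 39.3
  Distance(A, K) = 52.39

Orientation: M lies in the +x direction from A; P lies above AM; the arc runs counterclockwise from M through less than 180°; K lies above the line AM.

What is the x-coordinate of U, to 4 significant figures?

40.31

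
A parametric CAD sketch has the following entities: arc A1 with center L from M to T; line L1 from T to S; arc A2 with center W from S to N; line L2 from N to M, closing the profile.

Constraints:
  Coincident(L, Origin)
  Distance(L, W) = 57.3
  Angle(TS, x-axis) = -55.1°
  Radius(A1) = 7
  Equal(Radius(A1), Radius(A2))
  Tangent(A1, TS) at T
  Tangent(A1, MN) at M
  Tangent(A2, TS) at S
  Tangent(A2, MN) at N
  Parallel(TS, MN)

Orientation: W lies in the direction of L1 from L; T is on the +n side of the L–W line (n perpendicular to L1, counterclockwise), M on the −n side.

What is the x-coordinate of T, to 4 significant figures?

5.741

The slot axis is L1's direction at -55.1°, so u = (cos -55.1°, sin -55.1°) = (0.5721, -0.8202) and n = (−sin -55.1°, cos -55.1°) = (0.8202, 0.5721). L is at the origin and W lies 57.3 along u from L, so W = 57.3·u = (32.78, -46.99). Tangency of A1 to both parallel lines with radius 7.0 puts T and M at L ± 7.0·n: T = (5.741, 4.005), M = (-5.741, -4.005). So T.x = 5.741.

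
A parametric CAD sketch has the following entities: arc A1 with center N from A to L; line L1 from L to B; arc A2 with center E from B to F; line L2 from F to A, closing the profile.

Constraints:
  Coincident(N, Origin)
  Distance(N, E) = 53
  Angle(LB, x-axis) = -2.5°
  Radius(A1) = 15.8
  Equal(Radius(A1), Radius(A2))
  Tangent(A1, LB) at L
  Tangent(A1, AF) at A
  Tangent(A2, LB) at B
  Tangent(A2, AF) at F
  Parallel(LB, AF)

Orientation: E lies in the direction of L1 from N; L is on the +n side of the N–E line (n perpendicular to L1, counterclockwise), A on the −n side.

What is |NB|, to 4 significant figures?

55.30

The slot axis is L1's direction at -2.5°, so u = (cos -2.5°, sin -2.5°) = (0.9990, -0.04362) and n = (−sin -2.5°, cos -2.5°) = (0.04362, 0.9990). N is at the origin and E lies 53.0 along u from N, so E = 53.0·u = (52.95, -2.312). Tangency of A1 to both parallel lines with radius 15.8 puts L and A at N ± 15.8·n: L = (0.6892, 15.78), A = (-0.6892, -15.78). Equal radii place B and F the same way about E: B = E + 15.8·n = (53.64, 13.47), F = E − 15.8·n = (52.26, -18.10). Then |NB| = |B − N| = 55.30.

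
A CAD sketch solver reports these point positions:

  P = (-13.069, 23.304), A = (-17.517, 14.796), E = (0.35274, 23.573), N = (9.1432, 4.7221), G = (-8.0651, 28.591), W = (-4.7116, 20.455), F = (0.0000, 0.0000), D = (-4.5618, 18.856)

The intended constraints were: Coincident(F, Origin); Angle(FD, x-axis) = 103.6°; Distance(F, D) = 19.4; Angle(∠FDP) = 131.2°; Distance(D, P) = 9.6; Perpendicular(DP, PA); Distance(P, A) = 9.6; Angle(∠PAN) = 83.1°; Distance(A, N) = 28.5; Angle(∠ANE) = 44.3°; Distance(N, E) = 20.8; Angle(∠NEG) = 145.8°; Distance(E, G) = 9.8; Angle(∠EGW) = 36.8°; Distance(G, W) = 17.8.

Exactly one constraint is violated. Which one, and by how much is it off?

Distance(G, W) = 17.8 — off by 9.00.

F = (0.00, 0.00) ✓; FD at 103.6° ✓; |FD| = 19.40 ✓; ∠FDP = 131.2° ✓; |DP| = 9.600 ✓; ∠(DP, PA) = 90.00° ✓; |PA| = 9.601 ✓; ∠PAN = 83.10° ✓; |AN| = 28.50 ✓; ∠ANE = 44.30° ✓; |NE| = 20.80 ✓; ∠NEG = 145.8° ✓; |EG| = 9.800 ✓; ∠EGW = 36.80° ✓; |GW| = 8.800 ✗.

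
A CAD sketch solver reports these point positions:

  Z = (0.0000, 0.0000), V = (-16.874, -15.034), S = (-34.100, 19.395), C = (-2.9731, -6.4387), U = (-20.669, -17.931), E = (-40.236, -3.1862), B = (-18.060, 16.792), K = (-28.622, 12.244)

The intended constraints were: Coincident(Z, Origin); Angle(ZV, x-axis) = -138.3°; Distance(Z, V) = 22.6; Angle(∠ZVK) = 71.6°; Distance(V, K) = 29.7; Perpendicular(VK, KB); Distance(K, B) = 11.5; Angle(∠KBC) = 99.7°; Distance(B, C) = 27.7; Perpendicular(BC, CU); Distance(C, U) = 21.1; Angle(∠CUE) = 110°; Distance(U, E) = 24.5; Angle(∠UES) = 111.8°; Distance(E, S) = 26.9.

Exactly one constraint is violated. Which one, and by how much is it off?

Distance(E, S) = 26.9 — off by 3.50.

Z = (0.00, 0.00) ✓; ZV at -138.3° ✓; |ZV| = 22.60 ✓; ∠ZVK = 71.60° ✓; |VK| = 29.70 ✓; ∠(VK, KB) = 90.00° ✓; |KB| = 11.50 ✓; ∠KBC = 99.70° ✓; |BC| = 27.70 ✓; ∠(BC, CU) = 90.00° ✓; |CU| = 21.10 ✓; ∠CUE = 110.0° ✓; |UE| = 24.50 ✓; ∠UES = 111.8° ✓; |ES| = 23.40 ✗.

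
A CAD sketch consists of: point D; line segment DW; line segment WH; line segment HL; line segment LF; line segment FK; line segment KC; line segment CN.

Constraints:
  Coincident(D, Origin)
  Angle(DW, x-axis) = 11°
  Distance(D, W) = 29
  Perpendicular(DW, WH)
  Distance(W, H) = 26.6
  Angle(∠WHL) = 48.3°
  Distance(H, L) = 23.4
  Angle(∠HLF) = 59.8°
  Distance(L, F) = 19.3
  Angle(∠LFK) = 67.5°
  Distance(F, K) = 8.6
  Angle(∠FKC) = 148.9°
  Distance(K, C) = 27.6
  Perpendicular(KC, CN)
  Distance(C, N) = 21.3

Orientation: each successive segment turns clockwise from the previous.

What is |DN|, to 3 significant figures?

24.1

D is at the origin; DW runs at 11.0° with length 29.0, so W = (28.5, 5.53). The perpendicularity gives WH at right angles to DW, so WH runs at -79.0°; with |WH| = 26.6, H = (33.5, -20.6). ∠WHL = 48.3° gives HL at 149° from the x-axis; with |HL| = 23.4, L = (13.4, -8.63). ∠HLF = 59.8° gives LF at 29.1° from the x-axis; with |LF| = 19.3, F = (30.3, 0.755). ∠LFK = 67.5° gives FK at -83.4° from the x-axis; with |FK| = 8.6, K = (31.3, -7.79). ∠FKC = 148.9° gives KC at -114° from the x-axis; with |KC| = 27.6, C = (19.8, -32.9). KC ⟂ CN, so CN runs at 156°; with |CN| = 21.3, N = (0.447, -24.1). Then |DN| = |N − D| = 24.1.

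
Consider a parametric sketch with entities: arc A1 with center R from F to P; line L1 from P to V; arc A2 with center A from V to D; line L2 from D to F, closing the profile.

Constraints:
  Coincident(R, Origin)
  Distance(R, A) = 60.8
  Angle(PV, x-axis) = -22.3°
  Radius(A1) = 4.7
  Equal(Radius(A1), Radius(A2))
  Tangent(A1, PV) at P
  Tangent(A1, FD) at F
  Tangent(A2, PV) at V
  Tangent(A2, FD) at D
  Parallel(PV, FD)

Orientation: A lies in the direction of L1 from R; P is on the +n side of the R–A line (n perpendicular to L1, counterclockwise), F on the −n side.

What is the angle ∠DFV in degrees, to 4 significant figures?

8.789°

The slot axis is L1's direction at -22.3°, so u = (cos -22.3°, sin -22.3°) = (0.9252, -0.3795) and n = (−sin -22.3°, cos -22.3°) = (0.3795, 0.9252). R is at the origin and A lies 60.8 along u from R, so A = 60.8·u = (56.25, -23.07). Tangency of A1 to both parallel lines with radius 4.7 puts P and F at R ± 4.7·n: P = (1.783, 4.348), F = (-1.783, -4.348). Equal radii place V and D the same way about A: V = A + 4.7·n = (58.04, -18.72), D = A − 4.7·n = (54.47, -27.42). Then cos ∠DFV = FD·FV / (|FD||FV|), giving 8.789°.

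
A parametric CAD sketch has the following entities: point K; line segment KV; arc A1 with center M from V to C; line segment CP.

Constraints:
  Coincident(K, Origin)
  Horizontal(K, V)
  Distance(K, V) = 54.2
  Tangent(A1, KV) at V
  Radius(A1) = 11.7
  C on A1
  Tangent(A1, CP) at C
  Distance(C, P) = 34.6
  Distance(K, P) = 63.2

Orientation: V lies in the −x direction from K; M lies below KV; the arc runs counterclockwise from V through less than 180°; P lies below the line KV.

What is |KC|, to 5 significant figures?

66.269

K is at the origin; K and V share the same y with |KV| = 54.2 and V on the −x side, so V = (-54.200, 0.0000). A1 meets KV tangentially, so MV is at right angles to KV, so M = V + (0, -11.7) = (-54.200, -11.700). Since MC ⟂ CP (tangency), |MP| = √(11.7² + 34.6²) = 36.525 regardless of where C sits on A1. So P lies on both circle(K, 63.2) and circle(M, 36.525); the below-KV intersection is P = (-42.881, -46.427). C is the foot of the tangent from P: C = (-63.576, -18.698).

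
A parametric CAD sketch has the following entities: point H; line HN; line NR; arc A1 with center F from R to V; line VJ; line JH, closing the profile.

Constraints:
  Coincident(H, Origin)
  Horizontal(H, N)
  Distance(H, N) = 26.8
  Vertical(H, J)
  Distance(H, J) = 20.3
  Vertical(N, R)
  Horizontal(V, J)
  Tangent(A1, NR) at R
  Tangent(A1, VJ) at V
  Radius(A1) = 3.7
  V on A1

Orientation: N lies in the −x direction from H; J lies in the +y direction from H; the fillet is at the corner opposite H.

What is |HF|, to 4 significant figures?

28.45

H is at the origin; HN is horizontal with |HN| = 26.8 and N on the −x side, so N = (-26.80, 0.000). HJ is vertical with |HJ| = 20.3 and J on the +y side, so J = (0.000, 20.30). The virtual corner opposite H is at (-26.80, 20.30). Tangency of A1 to NR means the radius FR is perpendicular to NR and tangency of A1 to VJ means the radius FV is perpendicular to VJ, with radius 3.7, so the center F sits 3.7 in from both sides at F = (-23.10, 16.60). Then |HF| = |F − H| = 28.45.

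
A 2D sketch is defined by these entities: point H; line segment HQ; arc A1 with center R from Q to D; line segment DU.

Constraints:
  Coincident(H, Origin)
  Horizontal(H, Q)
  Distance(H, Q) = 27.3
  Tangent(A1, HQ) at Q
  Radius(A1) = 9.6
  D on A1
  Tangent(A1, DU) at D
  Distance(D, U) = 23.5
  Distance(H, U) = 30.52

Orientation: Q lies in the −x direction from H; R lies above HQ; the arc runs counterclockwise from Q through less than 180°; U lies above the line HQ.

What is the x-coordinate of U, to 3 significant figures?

-10.5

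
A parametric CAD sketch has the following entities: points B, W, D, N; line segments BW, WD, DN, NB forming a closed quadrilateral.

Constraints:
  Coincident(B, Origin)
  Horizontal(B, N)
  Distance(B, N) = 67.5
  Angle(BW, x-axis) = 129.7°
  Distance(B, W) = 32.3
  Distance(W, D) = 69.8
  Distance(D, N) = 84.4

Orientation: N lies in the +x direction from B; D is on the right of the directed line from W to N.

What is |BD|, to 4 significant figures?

43.47

Checks: |BN| = 67.50 ✓; |BW| = 32.30 ✓; |WD| = 69.80 ✓; |DN| = 84.40 ✓.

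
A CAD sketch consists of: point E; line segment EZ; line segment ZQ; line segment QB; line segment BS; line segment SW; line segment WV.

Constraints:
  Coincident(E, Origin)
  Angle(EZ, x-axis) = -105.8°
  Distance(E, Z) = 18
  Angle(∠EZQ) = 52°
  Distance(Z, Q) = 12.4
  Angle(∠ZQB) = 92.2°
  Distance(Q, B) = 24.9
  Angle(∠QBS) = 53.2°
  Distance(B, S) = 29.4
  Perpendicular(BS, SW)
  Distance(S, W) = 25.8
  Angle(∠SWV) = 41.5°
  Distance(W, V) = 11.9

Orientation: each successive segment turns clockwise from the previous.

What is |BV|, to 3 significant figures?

27.4

E is at the origin; EZ runs at -105.8° with length 18.0, so Z = (-4.90, -17.3). ∠EZQ = 52.0° gives ZQ at 126° from the x-axis; with |ZQ| = 12.4, Q = (-12.2, -7.31). ∠ZQB = 92.2° gives QB at 38.4° from the x-axis; with |QB| = 24.9, B = (7.29, 8.15). ∠QBS = 53.2° gives BS at -88.4° from the x-axis; with |BS| = 29.4, S = (8.11, -21.2). The perpendicularity gives SW at right angles to BS, so SW runs at -178°; with |SW| = 25.8, W = (-17.7, -22.0). ∠SWV = 41.5° gives WV at 43.1° from the x-axis; with |WV| = 11.9, V = (-8.99, -13.8). Then |BV| = |V − B| = 27.4.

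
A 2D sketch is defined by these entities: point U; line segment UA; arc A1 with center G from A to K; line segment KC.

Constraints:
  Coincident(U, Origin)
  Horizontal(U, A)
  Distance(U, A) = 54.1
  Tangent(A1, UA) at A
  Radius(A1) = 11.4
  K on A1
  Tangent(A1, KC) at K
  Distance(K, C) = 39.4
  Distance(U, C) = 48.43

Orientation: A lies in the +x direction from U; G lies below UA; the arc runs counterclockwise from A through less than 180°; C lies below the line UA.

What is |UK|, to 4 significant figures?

44.42

Checks: U = (0.00, 0.00) ✓; |GK| = 11.40 ✓; ∠(GK, KC) = 90.00° ✓; |KC| = 39.40 ✓; |UC| = 48.43 ✓.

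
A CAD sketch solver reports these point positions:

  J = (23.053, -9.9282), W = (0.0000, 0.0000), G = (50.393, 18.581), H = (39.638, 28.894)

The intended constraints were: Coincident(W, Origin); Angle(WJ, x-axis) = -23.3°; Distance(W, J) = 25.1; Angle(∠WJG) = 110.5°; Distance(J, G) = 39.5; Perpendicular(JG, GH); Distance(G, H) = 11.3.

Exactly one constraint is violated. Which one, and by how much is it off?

Distance(G, H) = 11.3 — off by 3.60.

W = (0.00, 0.00) ✓; WJ at -23.30° ✓; |WJ| = 25.10 ✓; ∠WJG = 110.5° ✓; |JG| = 39.50 ✓; ∠(JG, GH) = 90.00° ✓; |GH| = 14.90 ✗.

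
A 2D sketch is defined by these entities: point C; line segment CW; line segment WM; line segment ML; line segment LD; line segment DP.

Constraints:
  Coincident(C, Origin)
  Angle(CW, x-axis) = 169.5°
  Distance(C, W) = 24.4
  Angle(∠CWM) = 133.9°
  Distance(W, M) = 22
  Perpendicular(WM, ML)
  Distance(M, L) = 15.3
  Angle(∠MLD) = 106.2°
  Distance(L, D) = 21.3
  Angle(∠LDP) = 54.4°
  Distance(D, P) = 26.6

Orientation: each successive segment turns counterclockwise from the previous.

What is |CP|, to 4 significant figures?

34.71

C is at the origin; CW runs at 169.5° with length 24.4, so W = (-23.99, 4.447). ∠CWM = 133.9° gives WM at -144.4° from the x-axis; with |WM| = 22.0, M = (-41.88, -8.360). The perpendicularity gives ML at right angles to WM, so ML runs at -54.40°; with |ML| = 15.3, L = (-32.97, -20.80). ∠MLD = 106.2° gives LD at 19.40° from the x-axis; with |LD| = 21.3, D = (-12.88, -13.73). ∠LDP = 54.4° gives DP at 145.0° from the x-axis; with |DP| = 26.6, P = (-34.67, 1.532). Then |CP| = |P − C| = 34.71.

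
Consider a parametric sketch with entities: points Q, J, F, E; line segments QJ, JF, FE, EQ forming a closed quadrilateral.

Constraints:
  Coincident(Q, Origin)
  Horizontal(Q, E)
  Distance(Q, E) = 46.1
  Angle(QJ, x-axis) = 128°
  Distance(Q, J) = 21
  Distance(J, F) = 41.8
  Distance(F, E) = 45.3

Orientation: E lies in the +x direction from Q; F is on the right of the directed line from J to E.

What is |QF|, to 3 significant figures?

21.6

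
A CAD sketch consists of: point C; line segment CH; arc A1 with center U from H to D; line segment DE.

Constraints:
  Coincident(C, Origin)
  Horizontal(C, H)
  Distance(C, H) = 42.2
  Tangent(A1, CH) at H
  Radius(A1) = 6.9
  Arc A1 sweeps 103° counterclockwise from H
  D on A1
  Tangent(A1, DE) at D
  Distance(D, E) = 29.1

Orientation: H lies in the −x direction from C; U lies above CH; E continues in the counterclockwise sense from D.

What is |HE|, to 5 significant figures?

36.807

C is at the origin; C and H share the same y with |CH| = 42.2 and H on the −x side, so H = (-42.200, 0.0000). The tangent condition forces UH to be normal to CH, so U = H + (0, 6.9) = (-42.200, 6.9000). On A1, H sits at bearing -90° from U; a 103° counterclockwise sweep puts D at bearing 13°, so D = U + 6.9·(cos 13°, sin 13°) = (-35.477, 8.4522). Since A1 is tangent to DE there, UD ⟂ DE, so DE runs along (−sin 13°, cos 13°); with |DE| = 29.1, E = (-42.023, 36.806). Then |HE| = |E − H| = 36.807.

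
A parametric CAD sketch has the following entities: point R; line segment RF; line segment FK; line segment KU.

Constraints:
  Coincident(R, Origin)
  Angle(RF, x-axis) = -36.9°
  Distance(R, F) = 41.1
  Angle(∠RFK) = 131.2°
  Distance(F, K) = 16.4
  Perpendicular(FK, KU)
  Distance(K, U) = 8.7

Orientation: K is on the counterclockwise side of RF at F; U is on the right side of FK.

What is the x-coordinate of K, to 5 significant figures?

48.915

R is at the origin; RF runs at -36.9° with length 41.1, so F = 41.1·(cos -36.9°, sin -36.9°) = (32.867, -24.677). ∠RFK = 131.2°, so FK runs at -36.9° + (180° − 131.2°) = 11.900° from the x-axis; with |FK| = 16.4, K = F + 16.4·(cos 11.900°, sin 11.900°) = (48.915, -21.296). So K.x = 48.915.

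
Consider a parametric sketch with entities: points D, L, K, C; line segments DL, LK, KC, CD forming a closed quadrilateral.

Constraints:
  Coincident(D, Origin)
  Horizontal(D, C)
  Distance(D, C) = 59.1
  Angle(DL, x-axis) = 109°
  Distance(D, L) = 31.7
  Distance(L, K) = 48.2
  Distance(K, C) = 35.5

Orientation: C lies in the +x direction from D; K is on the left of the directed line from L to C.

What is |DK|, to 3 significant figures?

47.3

D is at the origin; D and C share the same y with |DC| = 59.1 and C in +x, so C = (59.1, 0). DL runs at 109.0° with |DL| = 31.7, so L = (-10.3, 30.0). K is determined by |LK| = 48.2 and |KC| = 35.5 together: it lies at the intersection of circle(L, 48.2) and circle(C, 35.5). With |LC| = 75.6, the foot of the radical line on LC is 44.8 from L and the perpendicular offset is √(48.2² − 44.8²) = 17.7. Taking the left-of-LC solution: K = (37.9, 28.4).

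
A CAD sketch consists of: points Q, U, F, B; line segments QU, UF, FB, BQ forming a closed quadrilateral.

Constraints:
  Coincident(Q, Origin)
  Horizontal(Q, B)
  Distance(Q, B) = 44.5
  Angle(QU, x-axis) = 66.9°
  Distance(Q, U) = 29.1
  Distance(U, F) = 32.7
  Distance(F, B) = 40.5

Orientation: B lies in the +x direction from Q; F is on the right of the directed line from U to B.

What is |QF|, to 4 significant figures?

6.733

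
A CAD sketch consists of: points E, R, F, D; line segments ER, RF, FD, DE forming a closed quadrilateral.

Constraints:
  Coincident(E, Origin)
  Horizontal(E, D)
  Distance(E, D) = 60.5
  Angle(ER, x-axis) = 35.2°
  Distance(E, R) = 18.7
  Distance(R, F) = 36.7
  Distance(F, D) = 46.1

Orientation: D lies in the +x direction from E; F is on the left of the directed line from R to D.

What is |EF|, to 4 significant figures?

54.82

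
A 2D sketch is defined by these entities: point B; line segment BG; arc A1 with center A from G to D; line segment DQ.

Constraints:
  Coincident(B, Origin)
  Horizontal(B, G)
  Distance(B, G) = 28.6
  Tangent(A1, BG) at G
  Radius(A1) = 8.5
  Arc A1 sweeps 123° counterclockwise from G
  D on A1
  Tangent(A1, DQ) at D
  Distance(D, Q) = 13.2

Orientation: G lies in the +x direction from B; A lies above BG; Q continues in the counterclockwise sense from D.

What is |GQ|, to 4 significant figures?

24.20

B is at the origin; BG is horizontal with |BG| = 28.6 and G on the +x side, so G = (28.60, 0.000). The tangent condition forces AG to be normal to BG, so A = G + (0, 8.5) = (28.60, 8.500). On A1, G sits at bearing -90° from A; a 123° counterclockwise sweep puts D at bearing 33°, so D = A + 8.5·(cos 33°, sin 33°) = (35.73, 13.13). The tangent condition forces AD to be normal to DQ, so DQ runs along (−sin 33°, cos 33°); with |DQ| = 13.2, Q = (28.54, 24.20). Then |GQ| = |Q − G| = 24.20.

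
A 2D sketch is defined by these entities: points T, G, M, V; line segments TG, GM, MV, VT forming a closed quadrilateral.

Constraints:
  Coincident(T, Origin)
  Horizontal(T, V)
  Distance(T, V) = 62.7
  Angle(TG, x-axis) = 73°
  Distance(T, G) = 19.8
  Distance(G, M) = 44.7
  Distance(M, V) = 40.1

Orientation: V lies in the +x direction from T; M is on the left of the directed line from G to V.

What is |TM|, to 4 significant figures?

59.51

T is at the origin; TV is horizontal with |TV| = 62.7 and V in +x, so V = (62.7, 0). TG runs at 73.0° with |TG| = 19.8, so G = (5.789, 18.93). M is determined by |GM| = 44.7 and |MV| = 40.1 together: it lies at the intersection of circle(G, 44.7) and circle(V, 40.1). With |GV| = 59.98, the foot of the radical line on GV is 33.24 from G and the perpendicular offset is √(44.7² − 33.24²) = 29.89. Taking the left-of-GV solution: M = (46.76, 36.80).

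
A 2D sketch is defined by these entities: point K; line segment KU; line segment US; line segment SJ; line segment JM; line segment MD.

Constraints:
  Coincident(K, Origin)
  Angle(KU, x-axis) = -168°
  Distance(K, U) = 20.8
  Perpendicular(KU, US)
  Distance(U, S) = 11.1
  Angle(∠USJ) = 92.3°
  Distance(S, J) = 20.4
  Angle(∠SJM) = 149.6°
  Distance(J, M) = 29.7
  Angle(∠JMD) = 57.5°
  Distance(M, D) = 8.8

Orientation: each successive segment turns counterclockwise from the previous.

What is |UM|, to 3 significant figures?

46.6

K is at the origin; KU runs at -168.0° with length 20.8, so U = (-20.3, -4.32). KU is perpendicular to US, so US runs at -78.0°; with |US| = 11.1, S = (-18.0, -15.2). ∠USJ = 92.3° gives SJ at 9.70° from the x-axis; with |SJ| = 20.4, J = (2.07, -11.7). ∠SJM = 149.6° gives JM at 40.1° from the x-axis; with |JM| = 29.7, M = (24.8, 7.39). Then |UM| = |M − U| = 46.6.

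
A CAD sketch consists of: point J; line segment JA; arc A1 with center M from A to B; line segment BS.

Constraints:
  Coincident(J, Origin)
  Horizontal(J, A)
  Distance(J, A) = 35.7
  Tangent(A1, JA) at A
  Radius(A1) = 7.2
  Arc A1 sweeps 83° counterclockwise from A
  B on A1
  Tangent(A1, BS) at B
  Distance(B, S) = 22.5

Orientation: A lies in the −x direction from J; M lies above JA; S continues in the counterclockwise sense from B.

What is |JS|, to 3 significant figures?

38.6

J is at the origin; JA is horizontal with |JA| = 35.7 and A on the −x side, so A = (-35.7, 0.00). Since A1 is tangent to JA there, MA ⟂ JA, so M = A + (0, 7.2) = (-35.7, 7.20). On A1, A sits at bearing -90° from M; an 83° counterclockwise sweep puts B at bearing -7°, so B = M + 7.2·(cos -7°, sin -7°) = (-28.6, 6.32). Tangency of A1 to BS means the radius MB is perpendicular to BS, so BS runs along (−sin -7°, cos -7°); with |BS| = 22.5, S = (-25.8, 28.7). Then |JS| = |S − J| = 38.6.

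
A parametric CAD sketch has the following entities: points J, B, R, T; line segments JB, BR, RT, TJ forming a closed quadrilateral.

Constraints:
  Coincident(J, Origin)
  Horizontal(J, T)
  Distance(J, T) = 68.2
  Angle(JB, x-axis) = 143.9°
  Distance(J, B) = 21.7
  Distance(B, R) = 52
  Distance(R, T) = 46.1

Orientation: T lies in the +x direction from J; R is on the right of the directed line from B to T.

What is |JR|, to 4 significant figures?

30.31

Checks: |BR| = 52.00 ✓; |RT| = 46.10 ✓.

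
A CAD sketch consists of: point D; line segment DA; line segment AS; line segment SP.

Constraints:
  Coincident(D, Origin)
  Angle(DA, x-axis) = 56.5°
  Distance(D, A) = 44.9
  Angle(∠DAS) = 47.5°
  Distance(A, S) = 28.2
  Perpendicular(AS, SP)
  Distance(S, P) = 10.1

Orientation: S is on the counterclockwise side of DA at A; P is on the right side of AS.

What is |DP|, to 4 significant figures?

43.26

∠DAS = 47.5°, so AS runs at 56.5° + (180° − 47.5°) = 189.0° from the x-axis; with |AS| = 28.2, S = A + 28.2·(cos 189.0°, sin 189.0°) = (-3.071, 33.03). AS is perpendicular to SP; with |SP| = 10.1 on the right of AS, P = S + 10.1·(-0.1564, 0.9877) = (-4.651, 43.01). Then |DP| = |P − D| = 43.26.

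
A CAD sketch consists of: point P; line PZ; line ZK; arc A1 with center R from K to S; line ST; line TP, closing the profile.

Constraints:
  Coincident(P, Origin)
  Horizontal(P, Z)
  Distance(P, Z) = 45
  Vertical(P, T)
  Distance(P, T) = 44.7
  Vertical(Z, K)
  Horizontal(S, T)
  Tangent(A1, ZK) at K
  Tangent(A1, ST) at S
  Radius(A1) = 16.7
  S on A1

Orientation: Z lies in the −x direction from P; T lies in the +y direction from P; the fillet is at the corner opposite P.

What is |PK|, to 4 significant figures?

53.00

The virtual corner opposite P is at (-45.00, 44.70). The tangent condition forces RK to be normal to ZK and since A1 is tangent to ST there, RS ⟂ ST, with radius 16.7, so the center R sits 16.7 in from both sides at R = (-28.30, 28.00). That places the tangent points at K = (-45.00, 28.00) on ZK and S = (-28.30, 44.70) on ST. Then |PK| = |K − P| = 53.00.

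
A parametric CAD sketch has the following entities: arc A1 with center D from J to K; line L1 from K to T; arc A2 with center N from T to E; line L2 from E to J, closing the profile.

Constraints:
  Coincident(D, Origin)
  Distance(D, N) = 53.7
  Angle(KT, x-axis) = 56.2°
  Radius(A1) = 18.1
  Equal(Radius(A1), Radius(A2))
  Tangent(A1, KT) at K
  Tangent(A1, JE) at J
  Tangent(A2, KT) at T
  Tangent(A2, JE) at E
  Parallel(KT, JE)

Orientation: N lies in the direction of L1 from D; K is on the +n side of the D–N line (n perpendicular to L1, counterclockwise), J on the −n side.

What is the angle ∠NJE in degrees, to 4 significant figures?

18.63°

The slot axis is L1's direction at 56.2°, so u = (cos 56.2°, sin 56.2°) = (0.5563, 0.8310) and n = (−sin 56.2°, cos 56.2°) = (-0.8310, 0.5563). D is at the origin and N lies 53.7 along u from D, so N = 53.7·u = (29.87, 44.62). Tangency of A1 to both parallel lines with radius 18.1 puts K and J at D ± 18.1·n: K = (-15.04, 10.07), J = (15.04, -10.07). Equal radii place T and E the same way about N: T = N + 18.1·n = (14.83, 54.69), E = N − 18.1·n = (44.91, 34.55). Then cos ∠NJE = JN·JE / (|JN||JE|), giving 18.63°.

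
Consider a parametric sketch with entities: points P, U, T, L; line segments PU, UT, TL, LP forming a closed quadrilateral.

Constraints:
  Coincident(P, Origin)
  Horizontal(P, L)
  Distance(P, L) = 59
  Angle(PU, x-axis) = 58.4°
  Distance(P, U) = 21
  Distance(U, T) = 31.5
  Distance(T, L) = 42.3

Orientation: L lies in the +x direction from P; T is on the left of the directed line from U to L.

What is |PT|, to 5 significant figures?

51.461

P is at the origin; PL is horizontal with |PL| = 59.0 and L in +x, so L = (59.0, 0). PU runs at 58.4° with |PU| = 21.0, so U = (11.004, 17.886). T is determined by |UT| = 31.5 and |TL| = 42.3 together: it lies at the intersection of circle(U, 31.5) and circle(L, 42.3). With |UL| = 51.221, the foot of the radical line on UL is 17.830 from U and the perpendicular offset is √(31.5² − 17.830²) = 25.968. Taking the left-of-UL solution: T = (36.779, 35.993).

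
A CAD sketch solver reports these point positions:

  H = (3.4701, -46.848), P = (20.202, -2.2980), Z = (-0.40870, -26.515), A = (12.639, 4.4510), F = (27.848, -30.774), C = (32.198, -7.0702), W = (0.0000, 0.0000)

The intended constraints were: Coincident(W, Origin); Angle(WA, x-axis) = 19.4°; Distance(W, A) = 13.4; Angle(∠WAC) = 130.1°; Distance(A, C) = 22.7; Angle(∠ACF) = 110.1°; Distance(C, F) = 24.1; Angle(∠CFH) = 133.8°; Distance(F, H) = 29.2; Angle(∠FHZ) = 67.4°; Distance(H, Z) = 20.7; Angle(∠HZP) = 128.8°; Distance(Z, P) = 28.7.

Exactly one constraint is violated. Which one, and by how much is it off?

Distance(Z, P) = 28.7 — off by 3.10.

W = (0.00, 0.00) ✓; WA at 19.40° ✓; |WA| = 13.40 ✓; ∠WAC = 130.1° ✓; |AC| = 22.70 ✓; ∠ACF = 110.1° ✓; |CF| = 24.10 ✓; ∠CFH = 133.8° ✓; |FH| = 29.20 ✓; ∠FHZ = 67.40° ✓; |HZ| = 20.70 ✓; ∠HZP = 128.8° ✓; |ZP| = 31.80 ✗.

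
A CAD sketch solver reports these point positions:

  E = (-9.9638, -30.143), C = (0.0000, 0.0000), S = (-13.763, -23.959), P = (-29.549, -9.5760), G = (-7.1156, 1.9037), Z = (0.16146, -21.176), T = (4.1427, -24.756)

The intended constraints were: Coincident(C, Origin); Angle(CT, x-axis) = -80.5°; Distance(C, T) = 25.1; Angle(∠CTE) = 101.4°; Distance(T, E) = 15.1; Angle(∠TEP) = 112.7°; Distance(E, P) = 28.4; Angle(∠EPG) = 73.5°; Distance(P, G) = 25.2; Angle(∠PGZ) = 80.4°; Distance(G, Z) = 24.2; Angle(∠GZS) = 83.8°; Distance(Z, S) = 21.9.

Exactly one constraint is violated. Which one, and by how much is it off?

Distance(Z, S) = 21.9 — off by 7.70.

C = (0.00, 0.00) ✓; CT at -80.50° ✓; |CT| = 25.10 ✓; ∠CTE = 101.4° ✓; |TE| = 15.10 ✓; ∠TEP = 112.7° ✓; |EP| = 28.40 ✓; ∠EPG = 73.50° ✓; |PG| = 25.20 ✓; ∠PGZ = 80.40° ✓; |GZ| = 24.20 ✓; ∠GZS = 83.80° ✓; |ZS| = 14.20 ✗.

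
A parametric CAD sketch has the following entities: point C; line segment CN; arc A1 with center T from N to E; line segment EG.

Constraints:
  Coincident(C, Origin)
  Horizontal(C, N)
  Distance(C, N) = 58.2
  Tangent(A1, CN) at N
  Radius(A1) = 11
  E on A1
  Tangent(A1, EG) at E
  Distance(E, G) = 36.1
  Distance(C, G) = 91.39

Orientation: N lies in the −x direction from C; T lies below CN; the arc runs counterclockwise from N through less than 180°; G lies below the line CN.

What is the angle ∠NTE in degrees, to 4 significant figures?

67.75°

C is at the origin; CN is horizontal with |CN| = 58.2 and N on the −x side, so N = (-58.20, 0.000). A1 meets CN tangentially, so TN is at right angles to CN, so T = N + (0, -11) = (-58.20, -11.00). Since TE ⟂ EG (tangency), |TG| = √(11.0² + 36.1²) = 37.74 regardless of where E sits on A1. So G lies on both circle(C, 91.39) and circle(T, 37.74); the below-CN intersection is G = (-82.05, -40.25). E is the foot of the tangent from G: E = (-68.38, -6.835).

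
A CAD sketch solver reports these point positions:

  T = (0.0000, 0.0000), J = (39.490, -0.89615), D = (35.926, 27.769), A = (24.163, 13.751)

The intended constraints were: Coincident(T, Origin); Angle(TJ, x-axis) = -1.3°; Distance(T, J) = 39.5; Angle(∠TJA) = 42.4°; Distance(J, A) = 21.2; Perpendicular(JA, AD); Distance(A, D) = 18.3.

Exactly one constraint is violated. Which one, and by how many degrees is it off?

Perpendicular(JA, AD) — off by 3.70°.

T = (0.00, 0.00) ✓; TJ at -1.300° ✓; |TJ| = 39.50 ✓; ∠TJA = 42.40° ✓; |JA| = 21.20 ✓; ∠(JA, AD) = 86.30° ✗; |AD| = 18.30 ✓.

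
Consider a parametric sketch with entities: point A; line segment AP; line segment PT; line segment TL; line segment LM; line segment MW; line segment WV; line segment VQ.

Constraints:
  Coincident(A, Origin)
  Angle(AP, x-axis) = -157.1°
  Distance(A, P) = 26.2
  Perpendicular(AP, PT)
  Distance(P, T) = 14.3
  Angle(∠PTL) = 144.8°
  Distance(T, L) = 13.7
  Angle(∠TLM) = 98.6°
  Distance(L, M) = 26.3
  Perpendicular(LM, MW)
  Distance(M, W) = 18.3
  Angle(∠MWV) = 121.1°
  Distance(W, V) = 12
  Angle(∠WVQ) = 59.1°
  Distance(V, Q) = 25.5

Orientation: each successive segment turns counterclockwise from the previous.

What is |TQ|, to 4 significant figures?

23.13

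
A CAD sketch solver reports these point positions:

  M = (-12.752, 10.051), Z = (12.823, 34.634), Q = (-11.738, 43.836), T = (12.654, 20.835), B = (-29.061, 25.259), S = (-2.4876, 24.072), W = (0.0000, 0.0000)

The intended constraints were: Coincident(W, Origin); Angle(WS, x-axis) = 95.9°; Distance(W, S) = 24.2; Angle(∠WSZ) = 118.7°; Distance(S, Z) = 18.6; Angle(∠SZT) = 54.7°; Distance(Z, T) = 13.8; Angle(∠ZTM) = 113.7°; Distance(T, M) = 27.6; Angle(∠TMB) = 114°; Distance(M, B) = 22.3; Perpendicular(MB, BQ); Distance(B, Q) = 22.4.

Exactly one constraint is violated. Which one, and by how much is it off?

Distance(B, Q) = 22.4 — off by 3.00.

W = (0.00, 0.00) ✓; WS at 95.90° ✓; |WS| = 24.20 ✓; ∠WSZ = 118.7° ✓; |SZ| = 18.60 ✓; ∠SZT = 54.70° ✓; |ZT| = 13.80 ✓; ∠ZTM = 113.7° ✓; |TM| = 27.60 ✓; ∠TMB = 114.0° ✓; |MB| = 22.30 ✓; ∠(MB, BQ) = 90.00° ✓; |BQ| = 25.40 ✗.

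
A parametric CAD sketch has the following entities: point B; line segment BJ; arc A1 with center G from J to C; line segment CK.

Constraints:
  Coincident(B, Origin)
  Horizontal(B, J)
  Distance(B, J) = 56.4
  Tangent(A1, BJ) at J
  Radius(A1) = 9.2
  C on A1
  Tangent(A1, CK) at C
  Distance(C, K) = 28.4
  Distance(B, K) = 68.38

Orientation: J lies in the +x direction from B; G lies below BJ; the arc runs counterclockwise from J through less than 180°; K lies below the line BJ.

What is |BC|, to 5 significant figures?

49.101

Checks: B = (0.00, 0.00) ✓; |GC| = 9.200 ✓; ∠(GC, CK) = 90.00° ✓; |CK| = 28.40 ✓; |BK| = 68.38 ✓.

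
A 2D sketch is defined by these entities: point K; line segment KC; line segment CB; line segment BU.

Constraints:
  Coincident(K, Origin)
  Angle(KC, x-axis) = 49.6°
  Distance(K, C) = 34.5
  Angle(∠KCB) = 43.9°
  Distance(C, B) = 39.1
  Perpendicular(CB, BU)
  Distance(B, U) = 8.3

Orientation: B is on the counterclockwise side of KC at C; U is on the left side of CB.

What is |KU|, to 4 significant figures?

21.14

∠KCB = 43.9°, so CB runs at 49.6° + (180° − 43.9°) = 185.7° from the x-axis; with |CB| = 39.1, B = C + 39.1·(cos 185.7°, sin 185.7°) = (-16.55, 22.39). The perpendicularity gives BU at right angles to CB; with |BU| = 8.3 on the left of CB, U = B + 8.3·(0.09932, -0.9951) = (-15.72, 14.13). Then |KU| = |U − K| = 21.14.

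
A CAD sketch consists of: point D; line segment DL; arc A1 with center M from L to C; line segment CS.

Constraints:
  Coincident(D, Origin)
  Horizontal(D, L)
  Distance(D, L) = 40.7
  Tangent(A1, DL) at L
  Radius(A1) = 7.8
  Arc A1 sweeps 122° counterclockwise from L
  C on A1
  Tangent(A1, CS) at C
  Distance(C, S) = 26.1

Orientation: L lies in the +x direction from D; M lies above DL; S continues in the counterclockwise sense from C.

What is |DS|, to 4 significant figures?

47.77

D is at the origin; D and L share the same y with |DL| = 40.7 and L on the +x side, so L = (40.70, 0.000). Since A1 is tangent to DL there, ML ⟂ DL, so M = L + (0, 7.8) = (40.70, 7.800). On A1, L sits at bearing -90° from M; a 122° counterclockwise sweep puts C at bearing 32°, so C = M + 7.8·(cos 32°, sin 32°) = (47.31, 11.93). Since A1 is tangent to CS there, MC ⟂ CS, so CS runs along (−sin 32°, cos 32°); with |CS| = 26.1, S = (33.48, 34.07). Then |DS| = |S − D| = 47.77.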